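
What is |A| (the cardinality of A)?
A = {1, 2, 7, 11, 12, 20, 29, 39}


Set A = {1, 2, 7, 11, 12, 20, 29, 39}
Listing elements: 1, 2, 7, 11, 12, 20, 29, 39
Counting: 8 elements
|A| = 8

8


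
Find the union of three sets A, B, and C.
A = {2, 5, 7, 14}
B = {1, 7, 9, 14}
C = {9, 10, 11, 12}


Set A = {2, 5, 7, 14}
Set B = {1, 7, 9, 14}
Set C = {9, 10, 11, 12}
First, A ∪ B = {1, 2, 5, 7, 9, 14}
Then, (A ∪ B) ∪ C = {1, 2, 5, 7, 9, 10, 11, 12, 14}

{1, 2, 5, 7, 9, 10, 11, 12, 14}


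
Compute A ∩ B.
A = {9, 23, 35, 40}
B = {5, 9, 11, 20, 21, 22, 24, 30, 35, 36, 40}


Set A = {9, 23, 35, 40}
Set B = {5, 9, 11, 20, 21, 22, 24, 30, 35, 36, 40}
A ∩ B includes only elements in both sets.
Check each element of A against B:
9 ✓, 23 ✗, 35 ✓, 40 ✓
A ∩ B = {9, 35, 40}

{9, 35, 40}


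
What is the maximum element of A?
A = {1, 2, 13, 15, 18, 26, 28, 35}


Set A = {1, 2, 13, 15, 18, 26, 28, 35}
Elements in ascending order: 1, 2, 13, 15, 18, 26, 28, 35
The largest element is 35.

35


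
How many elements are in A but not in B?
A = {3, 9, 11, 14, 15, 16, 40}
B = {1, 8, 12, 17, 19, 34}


Set A = {3, 9, 11, 14, 15, 16, 40}
Set B = {1, 8, 12, 17, 19, 34}
A \ B = {3, 9, 11, 14, 15, 16, 40}
|A \ B| = 7

7


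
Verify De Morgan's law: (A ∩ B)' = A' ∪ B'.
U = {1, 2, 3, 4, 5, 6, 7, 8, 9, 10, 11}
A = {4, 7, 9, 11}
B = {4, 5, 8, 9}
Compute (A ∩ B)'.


U = {1, 2, 3, 4, 5, 6, 7, 8, 9, 10, 11}
A = {4, 7, 9, 11}, B = {4, 5, 8, 9}
A ∩ B = {4, 9}
(A ∩ B)' = U \ (A ∩ B) = {1, 2, 3, 5, 6, 7, 8, 10, 11}
Verification via A' ∪ B': A' = {1, 2, 3, 5, 6, 8, 10}, B' = {1, 2, 3, 6, 7, 10, 11}
A' ∪ B' = {1, 2, 3, 5, 6, 7, 8, 10, 11} ✓

{1, 2, 3, 5, 6, 7, 8, 10, 11}


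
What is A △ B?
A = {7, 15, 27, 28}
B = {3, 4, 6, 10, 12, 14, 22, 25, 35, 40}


Set A = {7, 15, 27, 28}
Set B = {3, 4, 6, 10, 12, 14, 22, 25, 35, 40}
A △ B = (A \ B) ∪ (B \ A)
Elements in A but not B: {7, 15, 27, 28}
Elements in B but not A: {3, 4, 6, 10, 12, 14, 22, 25, 35, 40}
A △ B = {3, 4, 6, 7, 10, 12, 14, 15, 22, 25, 27, 28, 35, 40}

{3, 4, 6, 7, 10, 12, 14, 15, 22, 25, 27, 28, 35, 40}


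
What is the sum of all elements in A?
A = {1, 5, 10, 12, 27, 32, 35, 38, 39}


Set A = {1, 5, 10, 12, 27, 32, 35, 38, 39}
Sum = 1 + 5 + 10 + 12 + 27 + 32 + 35 + 38 + 39 = 199

199


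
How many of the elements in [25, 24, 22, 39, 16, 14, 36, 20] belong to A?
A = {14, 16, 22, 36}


Set A = {14, 16, 22, 36}
Candidates: [25, 24, 22, 39, 16, 14, 36, 20]
Check each candidate:
25 ∉ A, 24 ∉ A, 22 ∈ A, 39 ∉ A, 16 ∈ A, 14 ∈ A, 36 ∈ A, 20 ∉ A
Count of candidates in A: 4

4


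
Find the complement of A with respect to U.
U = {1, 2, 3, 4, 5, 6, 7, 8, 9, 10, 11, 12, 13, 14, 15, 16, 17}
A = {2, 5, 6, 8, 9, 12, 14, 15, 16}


Universal set U = {1, 2, 3, 4, 5, 6, 7, 8, 9, 10, 11, 12, 13, 14, 15, 16, 17}
Set A = {2, 5, 6, 8, 9, 12, 14, 15, 16}
A' = U \ A = elements in U but not in A
Checking each element of U:
1 (not in A, include), 2 (in A, exclude), 3 (not in A, include), 4 (not in A, include), 5 (in A, exclude), 6 (in A, exclude), 7 (not in A, include), 8 (in A, exclude), 9 (in A, exclude), 10 (not in A, include), 11 (not in A, include), 12 (in A, exclude), 13 (not in A, include), 14 (in A, exclude), 15 (in A, exclude), 16 (in A, exclude), 17 (not in A, include)
A' = {1, 3, 4, 7, 10, 11, 13, 17}

{1, 3, 4, 7, 10, 11, 13, 17}


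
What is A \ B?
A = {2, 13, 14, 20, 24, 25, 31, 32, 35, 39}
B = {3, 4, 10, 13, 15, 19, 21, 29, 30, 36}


Set A = {2, 13, 14, 20, 24, 25, 31, 32, 35, 39}
Set B = {3, 4, 10, 13, 15, 19, 21, 29, 30, 36}
A \ B includes elements in A that are not in B.
Check each element of A:
2 (not in B, keep), 13 (in B, remove), 14 (not in B, keep), 20 (not in B, keep), 24 (not in B, keep), 25 (not in B, keep), 31 (not in B, keep), 32 (not in B, keep), 35 (not in B, keep), 39 (not in B, keep)
A \ B = {2, 14, 20, 24, 25, 31, 32, 35, 39}

{2, 14, 20, 24, 25, 31, 32, 35, 39}


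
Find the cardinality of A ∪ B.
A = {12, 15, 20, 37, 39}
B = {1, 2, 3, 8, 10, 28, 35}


Set A = {12, 15, 20, 37, 39}, |A| = 5
Set B = {1, 2, 3, 8, 10, 28, 35}, |B| = 7
A ∩ B = {}, |A ∩ B| = 0
|A ∪ B| = |A| + |B| - |A ∩ B| = 5 + 7 - 0 = 12

12


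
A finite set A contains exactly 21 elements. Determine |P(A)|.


The set has 21 elements.
The power set contains all possible subsets.
|P(A)| = 2^|A| = 2^21 = 2097152

2097152


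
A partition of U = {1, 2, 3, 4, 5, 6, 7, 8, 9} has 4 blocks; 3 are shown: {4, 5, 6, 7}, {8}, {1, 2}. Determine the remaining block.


U = {1, 2, 3, 4, 5, 6, 7, 8, 9}
Shown blocks: {4, 5, 6, 7}, {8}, {1, 2}
A partition's blocks are pairwise disjoint and cover U, so the missing block = U \ (union of shown blocks).
Union of shown blocks: {1, 2, 4, 5, 6, 7, 8}
Missing block = U \ (union) = {3, 9}

{3, 9}


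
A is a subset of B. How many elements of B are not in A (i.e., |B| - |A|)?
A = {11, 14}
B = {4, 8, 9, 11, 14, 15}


Set A = {11, 14}, |A| = 2
Set B = {4, 8, 9, 11, 14, 15}, |B| = 6
Since A ⊆ B: B \ A = {4, 8, 9, 15}
|B| - |A| = 6 - 2 = 4

4


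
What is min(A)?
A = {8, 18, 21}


Set A = {8, 18, 21}
Elements in ascending order: 8, 18, 21
The smallest element is 8.

8


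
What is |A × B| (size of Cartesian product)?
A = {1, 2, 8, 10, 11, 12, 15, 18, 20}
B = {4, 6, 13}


Set A = {1, 2, 8, 10, 11, 12, 15, 18, 20} has 9 elements.
Set B = {4, 6, 13} has 3 elements.
|A × B| = |A| × |B| = 9 × 3 = 27

27


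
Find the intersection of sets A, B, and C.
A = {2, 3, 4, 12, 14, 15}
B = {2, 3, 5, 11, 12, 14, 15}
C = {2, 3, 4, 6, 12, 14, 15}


Set A = {2, 3, 4, 12, 14, 15}
Set B = {2, 3, 5, 11, 12, 14, 15}
Set C = {2, 3, 4, 6, 12, 14, 15}
First, A ∩ B = {2, 3, 12, 14, 15}
Then, (A ∩ B) ∩ C = {2, 3, 12, 14, 15}

{2, 3, 12, 14, 15}


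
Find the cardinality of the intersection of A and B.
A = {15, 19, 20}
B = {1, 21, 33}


Set A = {15, 19, 20}
Set B = {1, 21, 33}
A ∩ B = {}
|A ∩ B| = 0

0


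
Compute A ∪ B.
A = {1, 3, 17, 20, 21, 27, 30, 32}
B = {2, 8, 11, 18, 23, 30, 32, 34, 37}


Set A = {1, 3, 17, 20, 21, 27, 30, 32}
Set B = {2, 8, 11, 18, 23, 30, 32, 34, 37}
A ∪ B includes all elements in either set.
Elements from A: {1, 3, 17, 20, 21, 27, 30, 32}
Elements from B not already included: {2, 8, 11, 18, 23, 34, 37}
A ∪ B = {1, 2, 3, 8, 11, 17, 18, 20, 21, 23, 27, 30, 32, 34, 37}

{1, 2, 3, 8, 11, 17, 18, 20, 21, 23, 27, 30, 32, 34, 37}


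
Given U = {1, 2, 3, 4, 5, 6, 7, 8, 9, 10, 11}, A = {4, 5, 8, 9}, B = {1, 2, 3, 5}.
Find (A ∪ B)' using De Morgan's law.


U = {1, 2, 3, 4, 5, 6, 7, 8, 9, 10, 11}
A = {4, 5, 8, 9}, B = {1, 2, 3, 5}
A ∪ B = {1, 2, 3, 4, 5, 8, 9}
(A ∪ B)' = U \ (A ∪ B) = {6, 7, 10, 11}
Verification via A' ∩ B': A' = {1, 2, 3, 6, 7, 10, 11}, B' = {4, 6, 7, 8, 9, 10, 11}
A' ∩ B' = {6, 7, 10, 11} ✓

{6, 7, 10, 11}


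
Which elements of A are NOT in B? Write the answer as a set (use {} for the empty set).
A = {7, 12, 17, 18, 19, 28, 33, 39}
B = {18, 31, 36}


Set A = {7, 12, 17, 18, 19, 28, 33, 39}
Set B = {18, 31, 36}
Check each element of A against B:
7 ∉ B (include), 12 ∉ B (include), 17 ∉ B (include), 18 ∈ B, 19 ∉ B (include), 28 ∉ B (include), 33 ∉ B (include), 39 ∉ B (include)
Elements of A not in B: {7, 12, 17, 19, 28, 33, 39}

{7, 12, 17, 19, 28, 33, 39}


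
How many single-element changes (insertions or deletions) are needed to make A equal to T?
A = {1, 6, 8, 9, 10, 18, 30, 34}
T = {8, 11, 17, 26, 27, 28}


Set A = {1, 6, 8, 9, 10, 18, 30, 34}
Set T = {8, 11, 17, 26, 27, 28}
Elements to remove from A (in A, not in T): {1, 6, 9, 10, 18, 30, 34} → 7 removals
Elements to add to A (in T, not in A): {11, 17, 26, 27, 28} → 5 additions
Total edits = 7 + 5 = 12

12


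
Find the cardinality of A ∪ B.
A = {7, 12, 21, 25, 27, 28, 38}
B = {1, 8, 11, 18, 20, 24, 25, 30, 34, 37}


Set A = {7, 12, 21, 25, 27, 28, 38}, |A| = 7
Set B = {1, 8, 11, 18, 20, 24, 25, 30, 34, 37}, |B| = 10
A ∩ B = {25}, |A ∩ B| = 1
|A ∪ B| = |A| + |B| - |A ∩ B| = 7 + 10 - 1 = 16

16


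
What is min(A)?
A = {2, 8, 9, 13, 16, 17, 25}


Set A = {2, 8, 9, 13, 16, 17, 25}
Elements in ascending order: 2, 8, 9, 13, 16, 17, 25
The smallest element is 2.

2


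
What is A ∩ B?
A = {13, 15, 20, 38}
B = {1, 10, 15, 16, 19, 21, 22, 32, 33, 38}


Set A = {13, 15, 20, 38}
Set B = {1, 10, 15, 16, 19, 21, 22, 32, 33, 38}
A ∩ B includes only elements in both sets.
Check each element of A against B:
13 ✗, 15 ✓, 20 ✗, 38 ✓
A ∩ B = {15, 38}

{15, 38}


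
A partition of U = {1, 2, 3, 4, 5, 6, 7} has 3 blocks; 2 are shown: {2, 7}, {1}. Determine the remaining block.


U = {1, 2, 3, 4, 5, 6, 7}
Shown blocks: {2, 7}, {1}
A partition's blocks are pairwise disjoint and cover U, so the missing block = U \ (union of shown blocks).
Union of shown blocks: {1, 2, 7}
Missing block = U \ (union) = {3, 4, 5, 6}

{3, 4, 5, 6}


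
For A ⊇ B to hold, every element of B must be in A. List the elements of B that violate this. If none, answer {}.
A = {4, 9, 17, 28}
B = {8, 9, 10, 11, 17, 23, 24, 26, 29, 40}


Set A = {4, 9, 17, 28}
Set B = {8, 9, 10, 11, 17, 23, 24, 26, 29, 40}
Check each element of B against A:
8 ∉ A (include), 9 ∈ A, 10 ∉ A (include), 11 ∉ A (include), 17 ∈ A, 23 ∉ A (include), 24 ∉ A (include), 26 ∉ A (include), 29 ∉ A (include), 40 ∉ A (include)
Elements of B not in A: {8, 10, 11, 23, 24, 26, 29, 40}

{8, 10, 11, 23, 24, 26, 29, 40}


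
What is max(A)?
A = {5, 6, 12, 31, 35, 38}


Set A = {5, 6, 12, 31, 35, 38}
Elements in ascending order: 5, 6, 12, 31, 35, 38
The largest element is 38.

38


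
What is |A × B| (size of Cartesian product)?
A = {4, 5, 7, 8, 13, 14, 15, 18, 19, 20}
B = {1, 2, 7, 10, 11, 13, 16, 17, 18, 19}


Set A = {4, 5, 7, 8, 13, 14, 15, 18, 19, 20} has 10 elements.
Set B = {1, 2, 7, 10, 11, 13, 16, 17, 18, 19} has 10 elements.
|A × B| = |A| × |B| = 10 × 10 = 100

100


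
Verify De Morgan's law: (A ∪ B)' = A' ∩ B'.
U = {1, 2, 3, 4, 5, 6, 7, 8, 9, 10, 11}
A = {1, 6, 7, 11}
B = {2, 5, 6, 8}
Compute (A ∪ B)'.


U = {1, 2, 3, 4, 5, 6, 7, 8, 9, 10, 11}
A = {1, 6, 7, 11}, B = {2, 5, 6, 8}
A ∪ B = {1, 2, 5, 6, 7, 8, 11}
(A ∪ B)' = U \ (A ∪ B) = {3, 4, 9, 10}
Verification via A' ∩ B': A' = {2, 3, 4, 5, 8, 9, 10}, B' = {1, 3, 4, 7, 9, 10, 11}
A' ∩ B' = {3, 4, 9, 10} ✓

{3, 4, 9, 10}


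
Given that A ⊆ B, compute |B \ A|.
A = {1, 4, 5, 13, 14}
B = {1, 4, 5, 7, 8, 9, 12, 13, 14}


Set A = {1, 4, 5, 13, 14}, |A| = 5
Set B = {1, 4, 5, 7, 8, 9, 12, 13, 14}, |B| = 9
Since A ⊆ B: B \ A = {7, 8, 9, 12}
|B| - |A| = 9 - 5 = 4

4


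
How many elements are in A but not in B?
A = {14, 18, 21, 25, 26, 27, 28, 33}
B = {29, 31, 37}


Set A = {14, 18, 21, 25, 26, 27, 28, 33}
Set B = {29, 31, 37}
A \ B = {14, 18, 21, 25, 26, 27, 28, 33}
|A \ B| = 8

8


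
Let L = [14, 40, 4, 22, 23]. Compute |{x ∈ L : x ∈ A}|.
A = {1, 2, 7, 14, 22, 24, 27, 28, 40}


Set A = {1, 2, 7, 14, 22, 24, 27, 28, 40}
Candidates: [14, 40, 4, 22, 23]
Check each candidate:
14 ∈ A, 40 ∈ A, 4 ∉ A, 22 ∈ A, 23 ∉ A
Count of candidates in A: 3

3


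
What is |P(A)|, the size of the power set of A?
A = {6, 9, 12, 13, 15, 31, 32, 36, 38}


Set A = {6, 9, 12, 13, 15, 31, 32, 36, 38}
|A| = 9
The power set P(A) contains all subsets of A.
|P(A)| = 2^|A| = 2^9 = 512

512


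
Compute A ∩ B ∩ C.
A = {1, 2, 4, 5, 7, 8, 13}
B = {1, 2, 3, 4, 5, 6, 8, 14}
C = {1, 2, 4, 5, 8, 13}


Set A = {1, 2, 4, 5, 7, 8, 13}
Set B = {1, 2, 3, 4, 5, 6, 8, 14}
Set C = {1, 2, 4, 5, 8, 13}
First, A ∩ B = {1, 2, 4, 5, 8}
Then, (A ∩ B) ∩ C = {1, 2, 4, 5, 8}

{1, 2, 4, 5, 8}


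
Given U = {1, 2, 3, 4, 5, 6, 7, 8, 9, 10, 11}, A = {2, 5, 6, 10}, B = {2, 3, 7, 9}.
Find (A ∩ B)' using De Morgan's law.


U = {1, 2, 3, 4, 5, 6, 7, 8, 9, 10, 11}
A = {2, 5, 6, 10}, B = {2, 3, 7, 9}
A ∩ B = {2}
(A ∩ B)' = U \ (A ∩ B) = {1, 3, 4, 5, 6, 7, 8, 9, 10, 11}
Verification via A' ∪ B': A' = {1, 3, 4, 7, 8, 9, 11}, B' = {1, 4, 5, 6, 8, 10, 11}
A' ∪ B' = {1, 3, 4, 5, 6, 7, 8, 9, 10, 11} ✓

{1, 3, 4, 5, 6, 7, 8, 9, 10, 11}


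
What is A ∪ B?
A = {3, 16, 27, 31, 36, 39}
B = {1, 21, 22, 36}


Set A = {3, 16, 27, 31, 36, 39}
Set B = {1, 21, 22, 36}
A ∪ B includes all elements in either set.
Elements from A: {3, 16, 27, 31, 36, 39}
Elements from B not already included: {1, 21, 22}
A ∪ B = {1, 3, 16, 21, 22, 27, 31, 36, 39}

{1, 3, 16, 21, 22, 27, 31, 36, 39}


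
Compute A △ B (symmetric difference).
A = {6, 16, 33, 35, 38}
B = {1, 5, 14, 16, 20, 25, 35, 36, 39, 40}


Set A = {6, 16, 33, 35, 38}
Set B = {1, 5, 14, 16, 20, 25, 35, 36, 39, 40}
A △ B = (A \ B) ∪ (B \ A)
Elements in A but not B: {6, 33, 38}
Elements in B but not A: {1, 5, 14, 20, 25, 36, 39, 40}
A △ B = {1, 5, 6, 14, 20, 25, 33, 36, 38, 39, 40}

{1, 5, 6, 14, 20, 25, 33, 36, 38, 39, 40}


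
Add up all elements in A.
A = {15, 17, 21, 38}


Set A = {15, 17, 21, 38}
Sum = 15 + 17 + 21 + 38 = 91

91


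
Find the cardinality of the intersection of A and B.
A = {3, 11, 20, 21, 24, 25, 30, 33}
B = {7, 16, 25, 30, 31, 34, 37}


Set A = {3, 11, 20, 21, 24, 25, 30, 33}
Set B = {7, 16, 25, 30, 31, 34, 37}
A ∩ B = {25, 30}
|A ∩ B| = 2

2


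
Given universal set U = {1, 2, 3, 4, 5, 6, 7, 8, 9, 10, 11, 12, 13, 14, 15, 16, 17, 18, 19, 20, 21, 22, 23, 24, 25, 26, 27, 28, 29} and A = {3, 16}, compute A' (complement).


Universal set U = {1, 2, 3, 4, 5, 6, 7, 8, 9, 10, 11, 12, 13, 14, 15, 16, 17, 18, 19, 20, 21, 22, 23, 24, 25, 26, 27, 28, 29}
Set A = {3, 16}
A' = U \ A = elements in U but not in A
Checking each element of U:
1 (not in A, include), 2 (not in A, include), 3 (in A, exclude), 4 (not in A, include), 5 (not in A, include), 6 (not in A, include), 7 (not in A, include), 8 (not in A, include), 9 (not in A, include), 10 (not in A, include), 11 (not in A, include), 12 (not in A, include), 13 (not in A, include), 14 (not in A, include), 15 (not in A, include), 16 (in A, exclude), 17 (not in A, include), 18 (not in A, include), 19 (not in A, include), 20 (not in A, include), 21 (not in A, include), 22 (not in A, include), 23 (not in A, include), 24 (not in A, include), 25 (not in A, include), 26 (not in A, include), 27 (not in A, include), 28 (not in A, include), 29 (not in A, include)
A' = {1, 2, 4, 5, 6, 7, 8, 9, 10, 11, 12, 13, 14, 15, 17, 18, 19, 20, 21, 22, 23, 24, 25, 26, 27, 28, 29}

{1, 2, 4, 5, 6, 7, 8, 9, 10, 11, 12, 13, 14, 15, 17, 18, 19, 20, 21, 22, 23, 24, 25, 26, 27, 28, 29}


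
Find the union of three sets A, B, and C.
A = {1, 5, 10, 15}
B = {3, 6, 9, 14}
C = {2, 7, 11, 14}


Set A = {1, 5, 10, 15}
Set B = {3, 6, 9, 14}
Set C = {2, 7, 11, 14}
First, A ∪ B = {1, 3, 5, 6, 9, 10, 14, 15}
Then, (A ∪ B) ∪ C = {1, 2, 3, 5, 6, 7, 9, 10, 11, 14, 15}

{1, 2, 3, 5, 6, 7, 9, 10, 11, 14, 15}


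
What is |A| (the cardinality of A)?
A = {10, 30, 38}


Set A = {10, 30, 38}
Listing elements: 10, 30, 38
Counting: 3 elements
|A| = 3

3


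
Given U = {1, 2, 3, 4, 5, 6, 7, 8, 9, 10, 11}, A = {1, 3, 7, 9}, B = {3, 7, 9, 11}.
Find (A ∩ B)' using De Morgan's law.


U = {1, 2, 3, 4, 5, 6, 7, 8, 9, 10, 11}
A = {1, 3, 7, 9}, B = {3, 7, 9, 11}
A ∩ B = {3, 7, 9}
(A ∩ B)' = U \ (A ∩ B) = {1, 2, 4, 5, 6, 8, 10, 11}
Verification via A' ∪ B': A' = {2, 4, 5, 6, 8, 10, 11}, B' = {1, 2, 4, 5, 6, 8, 10}
A' ∪ B' = {1, 2, 4, 5, 6, 8, 10, 11} ✓

{1, 2, 4, 5, 6, 8, 10, 11}


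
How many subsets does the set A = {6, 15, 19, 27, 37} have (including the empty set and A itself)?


Set A = {6, 15, 19, 27, 37}
|A| = 5
The power set P(A) contains all subsets of A.
|P(A)| = 2^|A| = 2^5 = 32

32


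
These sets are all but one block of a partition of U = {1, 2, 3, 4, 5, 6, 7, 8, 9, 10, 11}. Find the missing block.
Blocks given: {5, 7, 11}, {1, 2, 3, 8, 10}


U = {1, 2, 3, 4, 5, 6, 7, 8, 9, 10, 11}
Shown blocks: {5, 7, 11}, {1, 2, 3, 8, 10}
A partition's blocks are pairwise disjoint and cover U, so the missing block = U \ (union of shown blocks).
Union of shown blocks: {1, 2, 3, 5, 7, 8, 10, 11}
Missing block = U \ (union) = {4, 6, 9}

{4, 6, 9}


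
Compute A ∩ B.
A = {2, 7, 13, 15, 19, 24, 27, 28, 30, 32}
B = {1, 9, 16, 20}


Set A = {2, 7, 13, 15, 19, 24, 27, 28, 30, 32}
Set B = {1, 9, 16, 20}
A ∩ B includes only elements in both sets.
Check each element of A against B:
2 ✗, 7 ✗, 13 ✗, 15 ✗, 19 ✗, 24 ✗, 27 ✗, 28 ✗, 30 ✗, 32 ✗
A ∩ B = {}

{}


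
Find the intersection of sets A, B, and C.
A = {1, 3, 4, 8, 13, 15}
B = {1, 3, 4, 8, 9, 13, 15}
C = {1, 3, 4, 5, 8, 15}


Set A = {1, 3, 4, 8, 13, 15}
Set B = {1, 3, 4, 8, 9, 13, 15}
Set C = {1, 3, 4, 5, 8, 15}
First, A ∩ B = {1, 3, 4, 8, 13, 15}
Then, (A ∩ B) ∩ C = {1, 3, 4, 8, 15}

{1, 3, 4, 8, 15}


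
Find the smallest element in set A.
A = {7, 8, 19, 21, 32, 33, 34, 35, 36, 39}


Set A = {7, 8, 19, 21, 32, 33, 34, 35, 36, 39}
Elements in ascending order: 7, 8, 19, 21, 32, 33, 34, 35, 36, 39
The smallest element is 7.

7


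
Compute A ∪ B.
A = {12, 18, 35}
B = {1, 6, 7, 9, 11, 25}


Set A = {12, 18, 35}
Set B = {1, 6, 7, 9, 11, 25}
A ∪ B includes all elements in either set.
Elements from A: {12, 18, 35}
Elements from B not already included: {1, 6, 7, 9, 11, 25}
A ∪ B = {1, 6, 7, 9, 11, 12, 18, 25, 35}

{1, 6, 7, 9, 11, 12, 18, 25, 35}


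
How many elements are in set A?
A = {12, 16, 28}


Set A = {12, 16, 28}
Listing elements: 12, 16, 28
Counting: 3 elements
|A| = 3

3


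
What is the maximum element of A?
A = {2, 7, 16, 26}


Set A = {2, 7, 16, 26}
Elements in ascending order: 2, 7, 16, 26
The largest element is 26.

26


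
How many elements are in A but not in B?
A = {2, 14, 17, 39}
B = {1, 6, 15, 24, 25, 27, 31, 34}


Set A = {2, 14, 17, 39}
Set B = {1, 6, 15, 24, 25, 27, 31, 34}
A \ B = {2, 14, 17, 39}
|A \ B| = 4

4


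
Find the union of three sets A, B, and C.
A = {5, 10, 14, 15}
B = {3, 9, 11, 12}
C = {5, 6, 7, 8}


Set A = {5, 10, 14, 15}
Set B = {3, 9, 11, 12}
Set C = {5, 6, 7, 8}
First, A ∪ B = {3, 5, 9, 10, 11, 12, 14, 15}
Then, (A ∪ B) ∪ C = {3, 5, 6, 7, 8, 9, 10, 11, 12, 14, 15}

{3, 5, 6, 7, 8, 9, 10, 11, 12, 14, 15}


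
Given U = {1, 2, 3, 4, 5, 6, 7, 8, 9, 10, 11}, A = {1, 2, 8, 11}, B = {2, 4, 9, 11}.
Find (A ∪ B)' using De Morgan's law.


U = {1, 2, 3, 4, 5, 6, 7, 8, 9, 10, 11}
A = {1, 2, 8, 11}, B = {2, 4, 9, 11}
A ∪ B = {1, 2, 4, 8, 9, 11}
(A ∪ B)' = U \ (A ∪ B) = {3, 5, 6, 7, 10}
Verification via A' ∩ B': A' = {3, 4, 5, 6, 7, 9, 10}, B' = {1, 3, 5, 6, 7, 8, 10}
A' ∩ B' = {3, 5, 6, 7, 10} ✓

{3, 5, 6, 7, 10}


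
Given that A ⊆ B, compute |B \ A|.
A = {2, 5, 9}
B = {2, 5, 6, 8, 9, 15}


Set A = {2, 5, 9}, |A| = 3
Set B = {2, 5, 6, 8, 9, 15}, |B| = 6
Since A ⊆ B: B \ A = {6, 8, 15}
|B| - |A| = 6 - 3 = 3

3


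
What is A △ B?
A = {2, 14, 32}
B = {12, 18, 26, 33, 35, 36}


Set A = {2, 14, 32}
Set B = {12, 18, 26, 33, 35, 36}
A △ B = (A \ B) ∪ (B \ A)
Elements in A but not B: {2, 14, 32}
Elements in B but not A: {12, 18, 26, 33, 35, 36}
A △ B = {2, 12, 14, 18, 26, 32, 33, 35, 36}

{2, 12, 14, 18, 26, 32, 33, 35, 36}


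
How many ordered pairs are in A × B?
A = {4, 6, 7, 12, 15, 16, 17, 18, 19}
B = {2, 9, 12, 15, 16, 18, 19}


Set A = {4, 6, 7, 12, 15, 16, 17, 18, 19} has 9 elements.
Set B = {2, 9, 12, 15, 16, 18, 19} has 7 elements.
|A × B| = |A| × |B| = 9 × 7 = 63

63


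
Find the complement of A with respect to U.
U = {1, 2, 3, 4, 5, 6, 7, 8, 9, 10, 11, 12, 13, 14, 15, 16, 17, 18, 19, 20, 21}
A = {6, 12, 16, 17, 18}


Universal set U = {1, 2, 3, 4, 5, 6, 7, 8, 9, 10, 11, 12, 13, 14, 15, 16, 17, 18, 19, 20, 21}
Set A = {6, 12, 16, 17, 18}
A' = U \ A = elements in U but not in A
Checking each element of U:
1 (not in A, include), 2 (not in A, include), 3 (not in A, include), 4 (not in A, include), 5 (not in A, include), 6 (in A, exclude), 7 (not in A, include), 8 (not in A, include), 9 (not in A, include), 10 (not in A, include), 11 (not in A, include), 12 (in A, exclude), 13 (not in A, include), 14 (not in A, include), 15 (not in A, include), 16 (in A, exclude), 17 (in A, exclude), 18 (in A, exclude), 19 (not in A, include), 20 (not in A, include), 21 (not in A, include)
A' = {1, 2, 3, 4, 5, 7, 8, 9, 10, 11, 13, 14, 15, 19, 20, 21}

{1, 2, 3, 4, 5, 7, 8, 9, 10, 11, 13, 14, 15, 19, 20, 21}


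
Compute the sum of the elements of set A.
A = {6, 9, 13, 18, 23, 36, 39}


Set A = {6, 9, 13, 18, 23, 36, 39}
Sum = 6 + 9 + 13 + 18 + 23 + 36 + 39 = 144

144


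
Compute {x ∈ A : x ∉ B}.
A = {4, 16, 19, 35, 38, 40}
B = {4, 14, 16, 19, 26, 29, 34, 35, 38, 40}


Set A = {4, 16, 19, 35, 38, 40}
Set B = {4, 14, 16, 19, 26, 29, 34, 35, 38, 40}
Check each element of A against B:
4 ∈ B, 16 ∈ B, 19 ∈ B, 35 ∈ B, 38 ∈ B, 40 ∈ B
Elements of A not in B: {}

{}


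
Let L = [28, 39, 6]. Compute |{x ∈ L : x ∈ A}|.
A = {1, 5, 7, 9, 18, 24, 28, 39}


Set A = {1, 5, 7, 9, 18, 24, 28, 39}
Candidates: [28, 39, 6]
Check each candidate:
28 ∈ A, 39 ∈ A, 6 ∉ A
Count of candidates in A: 2

2


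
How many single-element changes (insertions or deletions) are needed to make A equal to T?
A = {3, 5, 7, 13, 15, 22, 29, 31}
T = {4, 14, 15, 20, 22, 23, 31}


Set A = {3, 5, 7, 13, 15, 22, 29, 31}
Set T = {4, 14, 15, 20, 22, 23, 31}
Elements to remove from A (in A, not in T): {3, 5, 7, 13, 29} → 5 removals
Elements to add to A (in T, not in A): {4, 14, 20, 23} → 4 additions
Total edits = 5 + 4 = 9

9


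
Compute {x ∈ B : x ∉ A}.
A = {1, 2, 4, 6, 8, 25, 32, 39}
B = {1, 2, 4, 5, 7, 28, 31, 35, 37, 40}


Set A = {1, 2, 4, 6, 8, 25, 32, 39}
Set B = {1, 2, 4, 5, 7, 28, 31, 35, 37, 40}
Check each element of B against A:
1 ∈ A, 2 ∈ A, 4 ∈ A, 5 ∉ A (include), 7 ∉ A (include), 28 ∉ A (include), 31 ∉ A (include), 35 ∉ A (include), 37 ∉ A (include), 40 ∉ A (include)
Elements of B not in A: {5, 7, 28, 31, 35, 37, 40}

{5, 7, 28, 31, 35, 37, 40}


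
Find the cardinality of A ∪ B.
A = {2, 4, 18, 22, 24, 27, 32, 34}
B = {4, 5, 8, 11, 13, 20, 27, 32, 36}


Set A = {2, 4, 18, 22, 24, 27, 32, 34}, |A| = 8
Set B = {4, 5, 8, 11, 13, 20, 27, 32, 36}, |B| = 9
A ∩ B = {4, 27, 32}, |A ∩ B| = 3
|A ∪ B| = |A| + |B| - |A ∩ B| = 8 + 9 - 3 = 14

14


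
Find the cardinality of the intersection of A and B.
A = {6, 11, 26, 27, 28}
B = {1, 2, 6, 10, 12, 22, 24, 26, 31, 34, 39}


Set A = {6, 11, 26, 27, 28}
Set B = {1, 2, 6, 10, 12, 22, 24, 26, 31, 34, 39}
A ∩ B = {6, 26}
|A ∩ B| = 2

2


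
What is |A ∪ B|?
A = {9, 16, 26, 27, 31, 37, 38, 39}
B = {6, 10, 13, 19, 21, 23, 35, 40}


Set A = {9, 16, 26, 27, 31, 37, 38, 39}, |A| = 8
Set B = {6, 10, 13, 19, 21, 23, 35, 40}, |B| = 8
A ∩ B = {}, |A ∩ B| = 0
|A ∪ B| = |A| + |B| - |A ∩ B| = 8 + 8 - 0 = 16

16


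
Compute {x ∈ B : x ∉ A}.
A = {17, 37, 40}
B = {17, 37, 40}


Set A = {17, 37, 40}
Set B = {17, 37, 40}
Check each element of B against A:
17 ∈ A, 37 ∈ A, 40 ∈ A
Elements of B not in A: {}

{}


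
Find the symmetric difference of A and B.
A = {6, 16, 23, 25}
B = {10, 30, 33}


Set A = {6, 16, 23, 25}
Set B = {10, 30, 33}
A △ B = (A \ B) ∪ (B \ A)
Elements in A but not B: {6, 16, 23, 25}
Elements in B but not A: {10, 30, 33}
A △ B = {6, 10, 16, 23, 25, 30, 33}

{6, 10, 16, 23, 25, 30, 33}


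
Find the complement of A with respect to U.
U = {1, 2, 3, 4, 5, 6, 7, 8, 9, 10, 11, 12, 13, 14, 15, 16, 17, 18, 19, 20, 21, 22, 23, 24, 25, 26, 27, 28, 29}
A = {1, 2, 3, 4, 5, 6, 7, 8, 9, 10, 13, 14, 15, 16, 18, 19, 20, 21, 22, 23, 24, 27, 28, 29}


Universal set U = {1, 2, 3, 4, 5, 6, 7, 8, 9, 10, 11, 12, 13, 14, 15, 16, 17, 18, 19, 20, 21, 22, 23, 24, 25, 26, 27, 28, 29}
Set A = {1, 2, 3, 4, 5, 6, 7, 8, 9, 10, 13, 14, 15, 16, 18, 19, 20, 21, 22, 23, 24, 27, 28, 29}
A' = U \ A = elements in U but not in A
Checking each element of U:
1 (in A, exclude), 2 (in A, exclude), 3 (in A, exclude), 4 (in A, exclude), 5 (in A, exclude), 6 (in A, exclude), 7 (in A, exclude), 8 (in A, exclude), 9 (in A, exclude), 10 (in A, exclude), 11 (not in A, include), 12 (not in A, include), 13 (in A, exclude), 14 (in A, exclude), 15 (in A, exclude), 16 (in A, exclude), 17 (not in A, include), 18 (in A, exclude), 19 (in A, exclude), 20 (in A, exclude), 21 (in A, exclude), 22 (in A, exclude), 23 (in A, exclude), 24 (in A, exclude), 25 (not in A, include), 26 (not in A, include), 27 (in A, exclude), 28 (in A, exclude), 29 (in A, exclude)
A' = {11, 12, 17, 25, 26}

{11, 12, 17, 25, 26}


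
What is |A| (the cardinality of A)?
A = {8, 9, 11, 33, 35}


Set A = {8, 9, 11, 33, 35}
Listing elements: 8, 9, 11, 33, 35
Counting: 5 elements
|A| = 5

5


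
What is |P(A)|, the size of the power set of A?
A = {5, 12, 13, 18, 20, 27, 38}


Set A = {5, 12, 13, 18, 20, 27, 38}
|A| = 7
The power set P(A) contains all subsets of A.
|P(A)| = 2^|A| = 2^7 = 128

128


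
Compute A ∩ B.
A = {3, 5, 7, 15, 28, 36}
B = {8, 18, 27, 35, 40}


Set A = {3, 5, 7, 15, 28, 36}
Set B = {8, 18, 27, 35, 40}
A ∩ B includes only elements in both sets.
Check each element of A against B:
3 ✗, 5 ✗, 7 ✗, 15 ✗, 28 ✗, 36 ✗
A ∩ B = {}

{}


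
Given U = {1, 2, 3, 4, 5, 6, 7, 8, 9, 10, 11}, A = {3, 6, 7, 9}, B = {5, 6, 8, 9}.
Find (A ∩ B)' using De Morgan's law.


U = {1, 2, 3, 4, 5, 6, 7, 8, 9, 10, 11}
A = {3, 6, 7, 9}, B = {5, 6, 8, 9}
A ∩ B = {6, 9}
(A ∩ B)' = U \ (A ∩ B) = {1, 2, 3, 4, 5, 7, 8, 10, 11}
Verification via A' ∪ B': A' = {1, 2, 4, 5, 8, 10, 11}, B' = {1, 2, 3, 4, 7, 10, 11}
A' ∪ B' = {1, 2, 3, 4, 5, 7, 8, 10, 11} ✓

{1, 2, 3, 4, 5, 7, 8, 10, 11}


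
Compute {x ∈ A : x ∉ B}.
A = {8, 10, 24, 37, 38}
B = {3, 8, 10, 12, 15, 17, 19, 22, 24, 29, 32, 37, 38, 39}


Set A = {8, 10, 24, 37, 38}
Set B = {3, 8, 10, 12, 15, 17, 19, 22, 24, 29, 32, 37, 38, 39}
Check each element of A against B:
8 ∈ B, 10 ∈ B, 24 ∈ B, 37 ∈ B, 38 ∈ B
Elements of A not in B: {}

{}


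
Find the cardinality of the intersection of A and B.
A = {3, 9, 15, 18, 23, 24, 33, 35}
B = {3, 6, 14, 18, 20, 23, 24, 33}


Set A = {3, 9, 15, 18, 23, 24, 33, 35}
Set B = {3, 6, 14, 18, 20, 23, 24, 33}
A ∩ B = {3, 18, 23, 24, 33}
|A ∩ B| = 5

5


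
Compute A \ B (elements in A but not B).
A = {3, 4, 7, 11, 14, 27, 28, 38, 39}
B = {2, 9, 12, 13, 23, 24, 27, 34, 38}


Set A = {3, 4, 7, 11, 14, 27, 28, 38, 39}
Set B = {2, 9, 12, 13, 23, 24, 27, 34, 38}
A \ B includes elements in A that are not in B.
Check each element of A:
3 (not in B, keep), 4 (not in B, keep), 7 (not in B, keep), 11 (not in B, keep), 14 (not in B, keep), 27 (in B, remove), 28 (not in B, keep), 38 (in B, remove), 39 (not in B, keep)
A \ B = {3, 4, 7, 11, 14, 28, 39}

{3, 4, 7, 11, 14, 28, 39}


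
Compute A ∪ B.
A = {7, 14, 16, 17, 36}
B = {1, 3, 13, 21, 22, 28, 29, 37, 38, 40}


Set A = {7, 14, 16, 17, 36}
Set B = {1, 3, 13, 21, 22, 28, 29, 37, 38, 40}
A ∪ B includes all elements in either set.
Elements from A: {7, 14, 16, 17, 36}
Elements from B not already included: {1, 3, 13, 21, 22, 28, 29, 37, 38, 40}
A ∪ B = {1, 3, 7, 13, 14, 16, 17, 21, 22, 28, 29, 36, 37, 38, 40}

{1, 3, 7, 13, 14, 16, 17, 21, 22, 28, 29, 36, 37, 38, 40}


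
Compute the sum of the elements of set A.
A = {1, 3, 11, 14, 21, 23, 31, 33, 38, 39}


Set A = {1, 3, 11, 14, 21, 23, 31, 33, 38, 39}
Sum = 1 + 3 + 11 + 14 + 21 + 23 + 31 + 33 + 38 + 39 = 214

214


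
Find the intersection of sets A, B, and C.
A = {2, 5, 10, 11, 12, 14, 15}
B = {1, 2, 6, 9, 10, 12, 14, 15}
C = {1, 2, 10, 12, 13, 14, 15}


Set A = {2, 5, 10, 11, 12, 14, 15}
Set B = {1, 2, 6, 9, 10, 12, 14, 15}
Set C = {1, 2, 10, 12, 13, 14, 15}
First, A ∩ B = {2, 10, 12, 14, 15}
Then, (A ∩ B) ∩ C = {2, 10, 12, 14, 15}

{2, 10, 12, 14, 15}


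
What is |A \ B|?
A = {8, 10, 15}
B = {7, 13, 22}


Set A = {8, 10, 15}
Set B = {7, 13, 22}
A \ B = {8, 10, 15}
|A \ B| = 3

3


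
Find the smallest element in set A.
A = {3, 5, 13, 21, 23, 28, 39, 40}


Set A = {3, 5, 13, 21, 23, 28, 39, 40}
Elements in ascending order: 3, 5, 13, 21, 23, 28, 39, 40
The smallest element is 3.

3


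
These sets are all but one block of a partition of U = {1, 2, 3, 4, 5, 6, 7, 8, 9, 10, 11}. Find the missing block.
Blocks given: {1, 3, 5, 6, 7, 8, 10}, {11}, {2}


U = {1, 2, 3, 4, 5, 6, 7, 8, 9, 10, 11}
Shown blocks: {1, 3, 5, 6, 7, 8, 10}, {11}, {2}
A partition's blocks are pairwise disjoint and cover U, so the missing block = U \ (union of shown blocks).
Union of shown blocks: {1, 2, 3, 5, 6, 7, 8, 10, 11}
Missing block = U \ (union) = {4, 9}

{4, 9}


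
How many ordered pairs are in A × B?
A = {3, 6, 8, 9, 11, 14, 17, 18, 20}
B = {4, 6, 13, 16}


Set A = {3, 6, 8, 9, 11, 14, 17, 18, 20} has 9 elements.
Set B = {4, 6, 13, 16} has 4 elements.
|A × B| = |A| × |B| = 9 × 4 = 36

36


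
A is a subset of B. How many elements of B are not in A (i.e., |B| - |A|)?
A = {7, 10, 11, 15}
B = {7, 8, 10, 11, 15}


Set A = {7, 10, 11, 15}, |A| = 4
Set B = {7, 8, 10, 11, 15}, |B| = 5
Since A ⊆ B: B \ A = {8}
|B| - |A| = 5 - 4 = 1

1


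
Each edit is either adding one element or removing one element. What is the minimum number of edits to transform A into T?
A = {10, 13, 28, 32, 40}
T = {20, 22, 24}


Set A = {10, 13, 28, 32, 40}
Set T = {20, 22, 24}
Elements to remove from A (in A, not in T): {10, 13, 28, 32, 40} → 5 removals
Elements to add to A (in T, not in A): {20, 22, 24} → 3 additions
Total edits = 5 + 3 = 8

8


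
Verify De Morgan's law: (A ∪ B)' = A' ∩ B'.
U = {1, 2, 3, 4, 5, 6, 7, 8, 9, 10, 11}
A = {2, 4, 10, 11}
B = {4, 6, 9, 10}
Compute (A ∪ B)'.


U = {1, 2, 3, 4, 5, 6, 7, 8, 9, 10, 11}
A = {2, 4, 10, 11}, B = {4, 6, 9, 10}
A ∪ B = {2, 4, 6, 9, 10, 11}
(A ∪ B)' = U \ (A ∪ B) = {1, 3, 5, 7, 8}
Verification via A' ∩ B': A' = {1, 3, 5, 6, 7, 8, 9}, B' = {1, 2, 3, 5, 7, 8, 11}
A' ∩ B' = {1, 3, 5, 7, 8} ✓

{1, 3, 5, 7, 8}


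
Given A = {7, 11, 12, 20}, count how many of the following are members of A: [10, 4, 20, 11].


Set A = {7, 11, 12, 20}
Candidates: [10, 4, 20, 11]
Check each candidate:
10 ∉ A, 4 ∉ A, 20 ∈ A, 11 ∈ A
Count of candidates in A: 2

2


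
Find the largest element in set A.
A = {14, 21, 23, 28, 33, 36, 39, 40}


Set A = {14, 21, 23, 28, 33, 36, 39, 40}
Elements in ascending order: 14, 21, 23, 28, 33, 36, 39, 40
The largest element is 40.

40


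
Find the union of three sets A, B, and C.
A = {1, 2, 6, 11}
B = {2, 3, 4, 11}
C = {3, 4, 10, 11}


Set A = {1, 2, 6, 11}
Set B = {2, 3, 4, 11}
Set C = {3, 4, 10, 11}
First, A ∪ B = {1, 2, 3, 4, 6, 11}
Then, (A ∪ B) ∪ C = {1, 2, 3, 4, 6, 10, 11}

{1, 2, 3, 4, 6, 10, 11}


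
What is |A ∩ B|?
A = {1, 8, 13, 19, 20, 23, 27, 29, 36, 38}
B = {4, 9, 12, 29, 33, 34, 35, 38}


Set A = {1, 8, 13, 19, 20, 23, 27, 29, 36, 38}
Set B = {4, 9, 12, 29, 33, 34, 35, 38}
A ∩ B = {29, 38}
|A ∩ B| = 2

2


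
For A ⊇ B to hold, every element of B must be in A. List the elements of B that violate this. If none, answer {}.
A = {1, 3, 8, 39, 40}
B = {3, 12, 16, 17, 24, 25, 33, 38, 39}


Set A = {1, 3, 8, 39, 40}
Set B = {3, 12, 16, 17, 24, 25, 33, 38, 39}
Check each element of B against A:
3 ∈ A, 12 ∉ A (include), 16 ∉ A (include), 17 ∉ A (include), 24 ∉ A (include), 25 ∉ A (include), 33 ∉ A (include), 38 ∉ A (include), 39 ∈ A
Elements of B not in A: {12, 16, 17, 24, 25, 33, 38}

{12, 16, 17, 24, 25, 33, 38}


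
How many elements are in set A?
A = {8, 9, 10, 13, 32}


Set A = {8, 9, 10, 13, 32}
Listing elements: 8, 9, 10, 13, 32
Counting: 5 elements
|A| = 5

5


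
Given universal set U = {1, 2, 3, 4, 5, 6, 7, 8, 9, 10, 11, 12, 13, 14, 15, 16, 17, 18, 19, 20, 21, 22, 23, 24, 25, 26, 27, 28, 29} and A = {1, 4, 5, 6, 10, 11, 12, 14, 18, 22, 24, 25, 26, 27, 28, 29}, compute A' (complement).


Universal set U = {1, 2, 3, 4, 5, 6, 7, 8, 9, 10, 11, 12, 13, 14, 15, 16, 17, 18, 19, 20, 21, 22, 23, 24, 25, 26, 27, 28, 29}
Set A = {1, 4, 5, 6, 10, 11, 12, 14, 18, 22, 24, 25, 26, 27, 28, 29}
A' = U \ A = elements in U but not in A
Checking each element of U:
1 (in A, exclude), 2 (not in A, include), 3 (not in A, include), 4 (in A, exclude), 5 (in A, exclude), 6 (in A, exclude), 7 (not in A, include), 8 (not in A, include), 9 (not in A, include), 10 (in A, exclude), 11 (in A, exclude), 12 (in A, exclude), 13 (not in A, include), 14 (in A, exclude), 15 (not in A, include), 16 (not in A, include), 17 (not in A, include), 18 (in A, exclude), 19 (not in A, include), 20 (not in A, include), 21 (not in A, include), 22 (in A, exclude), 23 (not in A, include), 24 (in A, exclude), 25 (in A, exclude), 26 (in A, exclude), 27 (in A, exclude), 28 (in A, exclude), 29 (in A, exclude)
A' = {2, 3, 7, 8, 9, 13, 15, 16, 17, 19, 20, 21, 23}

{2, 3, 7, 8, 9, 13, 15, 16, 17, 19, 20, 21, 23}


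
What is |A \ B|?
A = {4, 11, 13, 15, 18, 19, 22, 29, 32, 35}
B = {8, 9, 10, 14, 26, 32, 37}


Set A = {4, 11, 13, 15, 18, 19, 22, 29, 32, 35}
Set B = {8, 9, 10, 14, 26, 32, 37}
A \ B = {4, 11, 13, 15, 18, 19, 22, 29, 35}
|A \ B| = 9

9


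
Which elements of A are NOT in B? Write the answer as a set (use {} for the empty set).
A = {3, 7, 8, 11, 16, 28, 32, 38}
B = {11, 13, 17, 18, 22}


Set A = {3, 7, 8, 11, 16, 28, 32, 38}
Set B = {11, 13, 17, 18, 22}
Check each element of A against B:
3 ∉ B (include), 7 ∉ B (include), 8 ∉ B (include), 11 ∈ B, 16 ∉ B (include), 28 ∉ B (include), 32 ∉ B (include), 38 ∉ B (include)
Elements of A not in B: {3, 7, 8, 16, 28, 32, 38}

{3, 7, 8, 16, 28, 32, 38}


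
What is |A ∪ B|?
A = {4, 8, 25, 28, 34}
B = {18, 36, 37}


Set A = {4, 8, 25, 28, 34}, |A| = 5
Set B = {18, 36, 37}, |B| = 3
A ∩ B = {}, |A ∩ B| = 0
|A ∪ B| = |A| + |B| - |A ∩ B| = 5 + 3 - 0 = 8

8


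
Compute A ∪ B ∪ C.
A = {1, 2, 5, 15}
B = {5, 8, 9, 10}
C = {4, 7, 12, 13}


Set A = {1, 2, 5, 15}
Set B = {5, 8, 9, 10}
Set C = {4, 7, 12, 13}
First, A ∪ B = {1, 2, 5, 8, 9, 10, 15}
Then, (A ∪ B) ∪ C = {1, 2, 4, 5, 7, 8, 9, 10, 12, 13, 15}

{1, 2, 4, 5, 7, 8, 9, 10, 12, 13, 15}


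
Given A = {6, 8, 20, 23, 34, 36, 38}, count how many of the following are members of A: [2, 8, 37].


Set A = {6, 8, 20, 23, 34, 36, 38}
Candidates: [2, 8, 37]
Check each candidate:
2 ∉ A, 8 ∈ A, 37 ∉ A
Count of candidates in A: 1

1


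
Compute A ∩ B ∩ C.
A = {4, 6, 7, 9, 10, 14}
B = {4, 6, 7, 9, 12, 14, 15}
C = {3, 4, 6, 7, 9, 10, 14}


Set A = {4, 6, 7, 9, 10, 14}
Set B = {4, 6, 7, 9, 12, 14, 15}
Set C = {3, 4, 6, 7, 9, 10, 14}
First, A ∩ B = {4, 6, 7, 9, 14}
Then, (A ∩ B) ∩ C = {4, 6, 7, 9, 14}

{4, 6, 7, 9, 14}


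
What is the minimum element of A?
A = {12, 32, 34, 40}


Set A = {12, 32, 34, 40}
Elements in ascending order: 12, 32, 34, 40
The smallest element is 12.

12


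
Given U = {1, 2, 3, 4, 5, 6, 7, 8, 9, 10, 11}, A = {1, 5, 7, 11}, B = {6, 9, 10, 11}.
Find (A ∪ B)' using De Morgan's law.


U = {1, 2, 3, 4, 5, 6, 7, 8, 9, 10, 11}
A = {1, 5, 7, 11}, B = {6, 9, 10, 11}
A ∪ B = {1, 5, 6, 7, 9, 10, 11}
(A ∪ B)' = U \ (A ∪ B) = {2, 3, 4, 8}
Verification via A' ∩ B': A' = {2, 3, 4, 6, 8, 9, 10}, B' = {1, 2, 3, 4, 5, 7, 8}
A' ∩ B' = {2, 3, 4, 8} ✓

{2, 3, 4, 8}


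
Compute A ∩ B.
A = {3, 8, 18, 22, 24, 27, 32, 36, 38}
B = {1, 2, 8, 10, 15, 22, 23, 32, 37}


Set A = {3, 8, 18, 22, 24, 27, 32, 36, 38}
Set B = {1, 2, 8, 10, 15, 22, 23, 32, 37}
A ∩ B includes only elements in both sets.
Check each element of A against B:
3 ✗, 8 ✓, 18 ✗, 22 ✓, 24 ✗, 27 ✗, 32 ✓, 36 ✗, 38 ✗
A ∩ B = {8, 22, 32}

{8, 22, 32}


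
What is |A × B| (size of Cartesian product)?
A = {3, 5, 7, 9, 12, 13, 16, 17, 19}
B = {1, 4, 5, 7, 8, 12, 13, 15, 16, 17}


Set A = {3, 5, 7, 9, 12, 13, 16, 17, 19} has 9 elements.
Set B = {1, 4, 5, 7, 8, 12, 13, 15, 16, 17} has 10 elements.
|A × B| = |A| × |B| = 9 × 10 = 90

90


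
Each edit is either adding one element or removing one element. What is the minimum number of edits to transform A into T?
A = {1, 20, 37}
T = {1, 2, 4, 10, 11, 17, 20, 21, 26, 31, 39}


Set A = {1, 20, 37}
Set T = {1, 2, 4, 10, 11, 17, 20, 21, 26, 31, 39}
Elements to remove from A (in A, not in T): {37} → 1 removals
Elements to add to A (in T, not in A): {2, 4, 10, 11, 17, 21, 26, 31, 39} → 9 additions
Total edits = 1 + 9 = 10

10


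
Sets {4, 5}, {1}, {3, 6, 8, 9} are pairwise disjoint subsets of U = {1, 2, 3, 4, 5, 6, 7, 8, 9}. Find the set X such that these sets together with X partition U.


U = {1, 2, 3, 4, 5, 6, 7, 8, 9}
Shown blocks: {4, 5}, {1}, {3, 6, 8, 9}
A partition's blocks are pairwise disjoint and cover U, so the missing block = U \ (union of shown blocks).
Union of shown blocks: {1, 3, 4, 5, 6, 8, 9}
Missing block = U \ (union) = {2, 7}

{2, 7}


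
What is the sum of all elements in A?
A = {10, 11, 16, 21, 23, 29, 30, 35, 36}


Set A = {10, 11, 16, 21, 23, 29, 30, 35, 36}
Sum = 10 + 11 + 16 + 21 + 23 + 29 + 30 + 35 + 36 = 211

211


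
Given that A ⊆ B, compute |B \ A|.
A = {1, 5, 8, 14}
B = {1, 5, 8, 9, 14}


Set A = {1, 5, 8, 14}, |A| = 4
Set B = {1, 5, 8, 9, 14}, |B| = 5
Since A ⊆ B: B \ A = {9}
|B| - |A| = 5 - 4 = 1

1


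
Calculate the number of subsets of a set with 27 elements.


The set has 27 elements.
The power set contains all possible subsets.
|P(A)| = 2^|A| = 2^27 = 134217728

134217728


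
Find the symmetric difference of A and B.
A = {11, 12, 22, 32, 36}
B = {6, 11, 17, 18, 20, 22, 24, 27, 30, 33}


Set A = {11, 12, 22, 32, 36}
Set B = {6, 11, 17, 18, 20, 22, 24, 27, 30, 33}
A △ B = (A \ B) ∪ (B \ A)
Elements in A but not B: {12, 32, 36}
Elements in B but not A: {6, 17, 18, 20, 24, 27, 30, 33}
A △ B = {6, 12, 17, 18, 20, 24, 27, 30, 32, 33, 36}

{6, 12, 17, 18, 20, 24, 27, 30, 32, 33, 36}


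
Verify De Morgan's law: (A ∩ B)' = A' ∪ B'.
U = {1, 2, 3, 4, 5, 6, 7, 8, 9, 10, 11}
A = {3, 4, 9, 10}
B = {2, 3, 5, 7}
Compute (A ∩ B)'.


U = {1, 2, 3, 4, 5, 6, 7, 8, 9, 10, 11}
A = {3, 4, 9, 10}, B = {2, 3, 5, 7}
A ∩ B = {3}
(A ∩ B)' = U \ (A ∩ B) = {1, 2, 4, 5, 6, 7, 8, 9, 10, 11}
Verification via A' ∪ B': A' = {1, 2, 5, 6, 7, 8, 11}, B' = {1, 4, 6, 8, 9, 10, 11}
A' ∪ B' = {1, 2, 4, 5, 6, 7, 8, 9, 10, 11} ✓

{1, 2, 4, 5, 6, 7, 8, 9, 10, 11}


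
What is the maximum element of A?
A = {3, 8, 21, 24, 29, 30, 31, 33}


Set A = {3, 8, 21, 24, 29, 30, 31, 33}
Elements in ascending order: 3, 8, 21, 24, 29, 30, 31, 33
The largest element is 33.

33


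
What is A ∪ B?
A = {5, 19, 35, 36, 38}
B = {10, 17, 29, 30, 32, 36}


Set A = {5, 19, 35, 36, 38}
Set B = {10, 17, 29, 30, 32, 36}
A ∪ B includes all elements in either set.
Elements from A: {5, 19, 35, 36, 38}
Elements from B not already included: {10, 17, 29, 30, 32}
A ∪ B = {5, 10, 17, 19, 29, 30, 32, 35, 36, 38}

{5, 10, 17, 19, 29, 30, 32, 35, 36, 38}


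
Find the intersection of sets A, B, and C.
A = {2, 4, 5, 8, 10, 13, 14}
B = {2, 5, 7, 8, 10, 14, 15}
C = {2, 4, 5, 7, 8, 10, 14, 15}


Set A = {2, 4, 5, 8, 10, 13, 14}
Set B = {2, 5, 7, 8, 10, 14, 15}
Set C = {2, 4, 5, 7, 8, 10, 14, 15}
First, A ∩ B = {2, 5, 8, 10, 14}
Then, (A ∩ B) ∩ C = {2, 5, 8, 10, 14}

{2, 5, 8, 10, 14}


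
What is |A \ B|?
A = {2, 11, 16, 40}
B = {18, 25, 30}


Set A = {2, 11, 16, 40}
Set B = {18, 25, 30}
A \ B = {2, 11, 16, 40}
|A \ B| = 4

4


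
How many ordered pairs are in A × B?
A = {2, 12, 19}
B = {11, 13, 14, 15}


Set A = {2, 12, 19} has 3 elements.
Set B = {11, 13, 14, 15} has 4 elements.
|A × B| = |A| × |B| = 3 × 4 = 12

12


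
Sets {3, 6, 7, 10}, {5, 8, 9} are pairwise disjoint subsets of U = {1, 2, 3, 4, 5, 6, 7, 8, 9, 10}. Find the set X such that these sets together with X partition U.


U = {1, 2, 3, 4, 5, 6, 7, 8, 9, 10}
Shown blocks: {3, 6, 7, 10}, {5, 8, 9}
A partition's blocks are pairwise disjoint and cover U, so the missing block = U \ (union of shown blocks).
Union of shown blocks: {3, 5, 6, 7, 8, 9, 10}
Missing block = U \ (union) = {1, 2, 4}

{1, 2, 4}
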